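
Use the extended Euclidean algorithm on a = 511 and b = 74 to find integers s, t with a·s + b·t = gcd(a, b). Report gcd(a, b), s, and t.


Euclidean algorithm on (511, 74) — divide until remainder is 0:
  511 = 6 · 74 + 67
  74 = 1 · 67 + 7
  67 = 9 · 7 + 4
  7 = 1 · 4 + 3
  4 = 1 · 3 + 1
  3 = 3 · 1 + 0
gcd(511, 74) = 1.
Track Bezout coefficients alongside the remainders: start with r₀ = 511 = a·1 + b·0 (s = 1, t = 0) and r₁ = 74 = a·0 + b·1 (s = 0, t = 1); each new remainder r_{k+1} = r_{k-1} − q_k·r_k inherits s_{k+1} = s_{k-1} − q_k·s_k, t_{k+1} = t_{k-1} − q_k·t_k, so r_k = a·s_k + b·t_k at every step:
  q = 6: r = 67, s = 1 − 6·0 = 1, t = 0 − 6·1 = -6  (check: 511·1 + 74·(-6) = 67)
  q = 1: r = 7, s = 0 − 1·1 = -1, t = 1 − 1·(-6) = 7  (check: 511·(-1) + 74·7 = 7)
  q = 9: r = 4, s = 1 − 9·(-1) = 10, t = -6 − 9·7 = -69  (check: 511·10 + 74·(-69) = 4)
  q = 1: r = 3, s = -1 − 1·10 = -11, t = 7 − 1·(-69) = 76  (check: 511·(-11) + 74·76 = 3)
  q = 1: r = 1, s = 10 − 1·(-11) = 21, t = -69 − 1·76 = -145  (check: 511·21 + 74·(-145) = 1)
The row with r = 1 (the gcd) gives the Bezout coefficients s = 21, t = -145.
Result: 511 · (21) + 74 · (-145) = 1.

gcd(511, 74) = 1; s = 21, t = -145 (check: 511·21 + 74·(-145) = 1).


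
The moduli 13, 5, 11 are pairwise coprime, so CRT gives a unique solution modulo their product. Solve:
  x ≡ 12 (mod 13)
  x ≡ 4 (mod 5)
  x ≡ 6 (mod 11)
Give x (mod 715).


Moduli 13, 5, 11 are pairwise coprime; by CRT there is a unique solution modulo M = 13 · 5 · 11 = 715.
Solve pairwise, accumulating the modulus:
  Start with x ≡ 12 (mod 13).
  Combine with x ≡ 4 (mod 5): since gcd(13, 5) = 1, we get a unique residue mod 65.
    Write x = 12 + 13·t and substitute into x ≡ 4 (mod 5): 13·t ≡ 4 − 12 = -8 (mod 5).
    Reduce coefficients mod 5: 3·t ≡ 2 (mod 5).
    The inverse of 3 mod 5 is 2 (since 3·2 = 6 = 1·5 + 1), so t ≡ 2·2 = 4 ≡ 4 (mod 5).
    Then x = 12 + 13·4 = 64, valid modulo lcm(13, 5) = 65: x ≡ 64 (mod 65).
  Combine with x ≡ 6 (mod 11): since gcd(65, 11) = 1, we get a unique residue mod 715.
    Write x = 64 + 65·t and substitute into x ≡ 6 (mod 11): 65·t ≡ 6 − 64 = -58 (mod 11).
    Reduce coefficients mod 11: 10·t ≡ 8 (mod 11).
    The inverse of 10 mod 11 is 10 (since 10·10 = 100 = 9·11 + 1), so t ≡ 10·8 = 80 ≡ 3 (mod 11).
    Then x = 64 + 65·3 = 259, valid modulo lcm(65, 11) = 715: x ≡ 259 (mod 715).
Verify: 259 mod 13 = 12 ✓, 259 mod 5 = 4 ✓, 259 mod 11 = 6 ✓.

x ≡ 259 (mod 715).


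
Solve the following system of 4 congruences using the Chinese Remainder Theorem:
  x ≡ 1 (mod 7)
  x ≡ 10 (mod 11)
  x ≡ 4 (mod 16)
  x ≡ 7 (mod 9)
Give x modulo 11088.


Product of moduli M = 7 · 11 · 16 · 9 = 11088.
Merge one congruence at a time:
  Start: x ≡ 1 (mod 7).
  Combine with x ≡ 10 (mod 11); new modulus lcm = 77.
    Write x = 1 + 7·t and substitute into x ≡ 10 (mod 11): 7·t ≡ 10 − 1 = 9 (mod 11).
    The inverse of 7 mod 11 is 8 (since 7·8 = 56 = 5·11 + 1), so t ≡ 8·9 = 72 ≡ 6 (mod 11).
    Then x = 1 + 7·6 = 43, valid modulo lcm(7, 11) = 77: x ≡ 43 (mod 77).
  Combine with x ≡ 4 (mod 16); new modulus lcm = 1232.
    Write x = 43 + 77·t and substitute into x ≡ 4 (mod 16): 77·t ≡ 4 − 43 = -39 (mod 16).
    Reduce coefficients mod 16: 13·t ≡ 9 (mod 16).
    The inverse of 13 mod 16 is 5 (since 13·5 = 65 = 4·16 + 1), so t ≡ 5·9 = 45 ≡ 13 (mod 16).
    Then x = 43 + 77·13 = 1044, valid modulo lcm(77, 16) = 1232: x ≡ 1044 (mod 1232).
  Combine with x ≡ 7 (mod 9); new modulus lcm = 11088.
    Write x = 1044 + 1232·t and substitute into x ≡ 7 (mod 9): 1232·t ≡ 7 − 1044 = -1037 (mod 9).
    Reduce coefficients mod 9: 8·t ≡ 7 (mod 9).
    The inverse of 8 mod 9 is 8 (since 8·8 = 64 = 7·9 + 1), so t ≡ 8·7 = 56 ≡ 2 (mod 9).
    Then x = 1044 + 1232·2 = 3508, valid modulo lcm(1232, 9) = 11088: x ≡ 3508 (mod 11088).
Verify against each original: 3508 mod 7 = 1, 3508 mod 11 = 10, 3508 mod 16 = 4, 3508 mod 9 = 7.

x ≡ 3508 (mod 11088).


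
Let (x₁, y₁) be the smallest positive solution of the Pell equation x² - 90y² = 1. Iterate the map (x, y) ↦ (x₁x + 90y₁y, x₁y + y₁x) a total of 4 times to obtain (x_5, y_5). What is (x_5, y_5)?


Step 1: Find the fundamental solution (x₁, y₁) of x² - 90y² = 1.
  Expand √90 as a continued fraction. a₀ = ⌊√90⌋ = 9; iterate m_{k+1} = d_k·a_k − m_k, d_{k+1} = (90 − m_{k+1}²)/d_k, a_{k+1} = ⌊(a₀ + m_{k+1})/d_{k+1}⌋ (starting m₀ = 0, d₀ = 1), with convergents p_k = a_k·p_{k-1} + p_{k-2}, q_k = a_k·q_{k-1} + q_{k-2} (p₋₁ = 1, q₋₁ = 0):
  k = 0: a₀ = 9; p₀/q₀ = 9/1; p₀² − 90·q₀² = 81 − 90 = -9.
  k = 1: m = 9, d = 9, a = ⌊(9 + 9)/9⌋ = 2; p/q = (2·9 + 1)/(2·1 + 0) = 19/2; p² − 90·q² = 361 − 360 = 1.
  The first convergent with p² − 90·q² = 1 gives the fundamental solution (x₁, y₁) = (19, 2).
Step 2: Apply the recurrence (x_{n+1}, y_{n+1}) = (x₁x_n + 90y₁y_n, x₁y_n + y₁x_n) repeatedly.
  From (x_1, y_1) = (19, 2): x_2 = 19·19 + 90·2·2 = 721; y_2 = 19·2 + 2·19 = 76.
  From (x_2, y_2) = (721, 76): x_3 = 19·721 + 90·2·76 = 27379; y_3 = 19·76 + 2·721 = 2886.
  From (x_3, y_3) = (27379, 2886): x_4 = 19·27379 + 90·2·2886 = 1039681; y_4 = 19·2886 + 2·27379 = 109592.
  From (x_4, y_4) = (1039681, 109592): x_5 = 19·1039681 + 90·2·109592 = 39480499; y_5 = 19·109592 + 2·1039681 = 4161610.
Step 3: Verify x_5² - 90·y_5² = 1558709801289001 - 1558709801289000 = 1 (should be 1). ✓

(x_1, y_1) = (19, 2); (x_5, y_5) = (39480499, 4161610).


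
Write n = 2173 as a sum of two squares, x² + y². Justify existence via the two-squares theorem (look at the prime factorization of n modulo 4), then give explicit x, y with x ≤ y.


Step 1: Factor n = 2173 = 41 · 53.
Step 2: Check the mod-4 condition on each prime factor: 41 ≡ 1 (mod 4), exponent 1; 53 ≡ 1 (mod 4), exponent 1.
All primes ≡ 3 (mod 4) appear to even exponent (or don't appear), so by the two-squares theorem n IS expressible as a sum of two squares.
Step 3: Build a representation. Here n = 41 · 53 is a product of primes ≡ 1 (mod 4). Each prime p ≡ 1 (mod 4) is itself a sum of two squares; find a² by testing p − a² for a perfect square:
  41: 41 − 1² = 40, 41 − 2² = 37, 41 − 3² = 32, 41 − 4² = 25 = 5² ⇒ 41 = 4² + 5².
  53: 53 − 1² = 52, 53 − 2² = 49 = 7² ⇒ 53 = 2² + 7².
  Combine using the Brahmagupta–Fibonacci identity (a² + b²)(c² + d²) = (ac − bd)² + (ad + bc)² = (ac + bd)² + (ad − bc)²:
  41 · 53 = 2173: from (4² + 5²)(2² + 7²), take (4·2 − 5·7, 4·7 + 5·2) = (8 − 35, 28 + 10) = (-27, 38); dropping signs (only squares matter) gives (27, 38); check 27² + 38² = 729 + 1444 = 2173 ✓.
Step 4: Order so x ≤ y and verify: 27² + 38² = 729 + 1444 = 2173 = n. ✓

n = 2173 = 27² + 38² (one valid representation with x ≤ y).


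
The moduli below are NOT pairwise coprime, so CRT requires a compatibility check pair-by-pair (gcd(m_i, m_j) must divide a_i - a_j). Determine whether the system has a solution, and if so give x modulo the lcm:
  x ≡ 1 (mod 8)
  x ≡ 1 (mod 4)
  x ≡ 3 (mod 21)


Moduli 8, 4, 21 are not pairwise coprime, so CRT works modulo lcm(m_i) when all pairwise compatibility conditions hold.
Pairwise compatibility: gcd(m_i, m_j) must divide a_i - a_j for every pair.
Merge one congruence at a time:
  Start: x ≡ 1 (mod 8).
  Combine with x ≡ 1 (mod 4): gcd(8, 4) = 4; 1 - 1 = 0, which IS divisible by 4, so compatible.
    Write x = 1 + 8·t and substitute into x ≡ 1 (mod 4): 8·t ≡ 1 − 1 = 0 (mod 4).
    Divide the congruence (and modulus) by g = 4: 2·t ≡ 0 (mod 1).
    Modulo 1 every t works; take t = 0.
    Then x = 1 + 8·0 = 1, valid modulo lcm(8, 4) = 8: x ≡ 1 (mod 8).
  Combine with x ≡ 3 (mod 21): gcd(8, 21) = 1; 3 - 1 = 2, which IS divisible by 1, so compatible.
    Write x = 1 + 8·t and substitute into x ≡ 3 (mod 21): 8·t ≡ 3 − 1 = 2 (mod 21).
    The inverse of 8 mod 21 is 8 (since 8·8 = 64 = 3·21 + 1), so t ≡ 8·2 = 16 ≡ 16 (mod 21).
    Then x = 1 + 8·16 = 129, valid modulo lcm(8, 21) = 168: x ≡ 129 (mod 168).
Verify: 129 mod 8 = 1, 129 mod 4 = 1, 129 mod 21 = 3.

x ≡ 129 (mod 168).


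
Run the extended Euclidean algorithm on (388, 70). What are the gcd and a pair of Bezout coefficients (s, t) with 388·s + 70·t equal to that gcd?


Euclidean algorithm on (388, 70) — divide until remainder is 0:
  388 = 5 · 70 + 38
  70 = 1 · 38 + 32
  38 = 1 · 32 + 6
  32 = 5 · 6 + 2
  6 = 3 · 2 + 0
gcd(388, 70) = 2.
Track Bezout coefficients alongside the remainders: start with r₀ = 388 = a·1 + b·0 (s = 1, t = 0) and r₁ = 70 = a·0 + b·1 (s = 0, t = 1); each new remainder r_{k+1} = r_{k-1} − q_k·r_k inherits s_{k+1} = s_{k-1} − q_k·s_k, t_{k+1} = t_{k-1} − q_k·t_k, so r_k = a·s_k + b·t_k at every step:
  q = 5: r = 38, s = 1 − 5·0 = 1, t = 0 − 5·1 = -5  (check: 388·1 + 70·(-5) = 38)
  q = 1: r = 32, s = 0 − 1·1 = -1, t = 1 − 1·(-5) = 6  (check: 388·(-1) + 70·6 = 32)
  q = 1: r = 6, s = 1 − 1·(-1) = 2, t = -5 − 1·6 = -11  (check: 388·2 + 70·(-11) = 6)
  q = 5: r = 2, s = -1 − 5·2 = -11, t = 6 − 5·(-11) = 61  (check: 388·(-11) + 70·61 = 2)
The row with r = 2 (the gcd) gives the Bezout coefficients s = -11, t = 61.
Result: 388 · (-11) + 70 · (61) = 2.

gcd(388, 70) = 2; s = -11, t = 61 (check: 388·(-11) + 70·61 = 2).


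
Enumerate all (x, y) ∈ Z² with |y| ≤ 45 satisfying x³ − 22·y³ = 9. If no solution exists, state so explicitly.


The equation is x³ - 22y³ = 9. For fixed y, x³ = 22·y³ + 9, so a solution requires the RHS to be a perfect cube.
Strategy: iterate y from -45 to 45, compute RHS = 22·y³ + 9, and check whether it is a (positive or negative) perfect cube.
Check small values of y:
  y = 0: RHS = 9 is not a perfect cube.
  y = 1: RHS = 31 is not a perfect cube.
  y = -1: RHS = -13 is not a perfect cube.
  y = 2: RHS = 185 is not a perfect cube.
  y = -2: RHS = -167 is not a perfect cube.
  y = 3: RHS = 603 is not a perfect cube.
  y = -3: RHS = -585 is not a perfect cube.
Continuing the search up to |y| = 45 finds no solutions either.
No (x, y) in the scanned range satisfies the equation.

No integer solutions with |y| ≤ 45.


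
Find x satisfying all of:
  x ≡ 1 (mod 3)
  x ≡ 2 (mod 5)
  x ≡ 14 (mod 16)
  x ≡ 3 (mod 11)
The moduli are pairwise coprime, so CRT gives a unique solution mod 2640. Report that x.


Product of moduli M = 3 · 5 · 16 · 11 = 2640.
Merge one congruence at a time:
  Start: x ≡ 1 (mod 3).
  Combine with x ≡ 2 (mod 5); new modulus lcm = 15.
    Write x = 1 + 3·t and substitute into x ≡ 2 (mod 5): 3·t ≡ 2 − 1 = 1 (mod 5).
    The inverse of 3 mod 5 is 2 (since 3·2 = 6 = 1·5 + 1), so t ≡ 2·1 = 2 ≡ 2 (mod 5).
    Then x = 1 + 3·2 = 7, valid modulo lcm(3, 5) = 15: x ≡ 7 (mod 15).
  Combine with x ≡ 14 (mod 16); new modulus lcm = 240.
    Write x = 7 + 15·t and substitute into x ≡ 14 (mod 16): 15·t ≡ 14 − 7 = 7 (mod 16).
    The inverse of 15 mod 16 is 15 (since 15·15 = 225 = 14·16 + 1), so t ≡ 15·7 = 105 ≡ 9 (mod 16).
    Then x = 7 + 15·9 = 142, valid modulo lcm(15, 16) = 240: x ≡ 142 (mod 240).
  Combine with x ≡ 3 (mod 11); new modulus lcm = 2640.
    Write x = 142 + 240·t and substitute into x ≡ 3 (mod 11): 240·t ≡ 3 − 142 = -139 (mod 11).
    Reduce coefficients mod 11: 9·t ≡ 4 (mod 11).
    The inverse of 9 mod 11 is 5 (since 9·5 = 45 = 4·11 + 1), so t ≡ 5·4 = 20 ≡ 9 (mod 11).
    Then x = 142 + 240·9 = 2302, valid modulo lcm(240, 11) = 2640: x ≡ 2302 (mod 2640).
Verify against each original: 2302 mod 3 = 1, 2302 mod 5 = 2, 2302 mod 16 = 14, 2302 mod 11 = 3.

x ≡ 2302 (mod 2640).


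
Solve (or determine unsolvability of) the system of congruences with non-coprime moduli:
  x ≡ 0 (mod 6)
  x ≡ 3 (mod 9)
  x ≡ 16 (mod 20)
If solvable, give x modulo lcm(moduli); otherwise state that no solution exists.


Moduli 6, 9, 20 are not pairwise coprime, so CRT works modulo lcm(m_i) when all pairwise compatibility conditions hold.
Pairwise compatibility: gcd(m_i, m_j) must divide a_i - a_j for every pair.
Merge one congruence at a time:
  Start: x ≡ 0 (mod 6).
  Combine with x ≡ 3 (mod 9): gcd(6, 9) = 3; 3 - 0 = 3, which IS divisible by 3, so compatible.
    Write x = 0 + 6·t and substitute into x ≡ 3 (mod 9): 6·t ≡ 3 − 0 = 3 (mod 9).
    Divide the congruence (and modulus) by g = 3: 2·t ≡ 1 (mod 3).
    The inverse of 2 mod 3 is 2 (since 2·2 = 4 = 1·3 + 1), so t ≡ 2·1 = 2 ≡ 2 (mod 3).
    Then x = 0 + 6·2 = 12, valid modulo lcm(6, 9) = 18: x ≡ 12 (mod 18).
  Combine with x ≡ 16 (mod 20): gcd(18, 20) = 2; 16 - 12 = 4, which IS divisible by 2, so compatible.
    Write x = 12 + 18·t and substitute into x ≡ 16 (mod 20): 18·t ≡ 16 − 12 = 4 (mod 20).
    Divide the congruence (and modulus) by g = 2: 9·t ≡ 2 (mod 10).
    The inverse of 9 mod 10 is 9 (since 9·9 = 81 = 8·10 + 1), so t ≡ 9·2 = 18 ≡ 8 (mod 10).
    Then x = 12 + 18·8 = 156, valid modulo lcm(18, 20) = 180: x ≡ 156 (mod 180).
Verify: 156 mod 6 = 0, 156 mod 9 = 3, 156 mod 20 = 16.

x ≡ 156 (mod 180).


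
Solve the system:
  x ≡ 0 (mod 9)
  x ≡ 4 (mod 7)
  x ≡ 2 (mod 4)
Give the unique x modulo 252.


Moduli 9, 7, 4 are pairwise coprime; by CRT there is a unique solution modulo M = 9 · 7 · 4 = 252.
Solve pairwise, accumulating the modulus:
  Start with x ≡ 0 (mod 9).
  Combine with x ≡ 4 (mod 7): since gcd(9, 7) = 1, we get a unique residue mod 63.
    Write x = 0 + 9·t and substitute into x ≡ 4 (mod 7): 9·t ≡ 4 − 0 = 4 (mod 7).
    Reduce coefficients mod 7: 2·t ≡ 4 (mod 7).
    The inverse of 2 mod 7 is 4 (since 2·4 = 8 = 1·7 + 1), so t ≡ 4·4 = 16 ≡ 2 (mod 7).
    Then x = 0 + 9·2 = 18, valid modulo lcm(9, 7) = 63: x ≡ 18 (mod 63).
  Combine with x ≡ 2 (mod 4): since gcd(63, 4) = 1, we get a unique residue mod 252.
    Write x = 18 + 63·t and substitute into x ≡ 2 (mod 4): 63·t ≡ 2 − 18 = -16 (mod 4).
    Reduce coefficients mod 4: 3·t ≡ 0 (mod 4).
    The inverse of 3 mod 4 is 3 (since 3·3 = 9 = 2·4 + 1), so t ≡ 3·0 = 0 ≡ 0 (mod 4).
    Then x = 18 + 63·0 = 18, valid modulo lcm(63, 4) = 252: x ≡ 18 (mod 252).
Verify: 18 mod 9 = 0 ✓, 18 mod 7 = 4 ✓, 18 mod 4 = 2 ✓.

x ≡ 18 (mod 252).


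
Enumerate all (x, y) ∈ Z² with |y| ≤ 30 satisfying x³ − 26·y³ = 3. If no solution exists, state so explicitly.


The equation is x³ - 26y³ = 3. For fixed y, x³ = 26·y³ + 3, so a solution requires the RHS to be a perfect cube.
Strategy: iterate y from -30 to 30, compute RHS = 26·y³ + 3, and check whether it is a (positive or negative) perfect cube.
Check small values of y:
  y = 0: RHS = 3 is not a perfect cube.
  y = 1: RHS = 29 is not a perfect cube.
  y = -1: RHS = -23 is not a perfect cube.
  y = 2: RHS = 211 is not a perfect cube.
  y = -2: RHS = -205 is not a perfect cube.
  y = 3: RHS = 705 is not a perfect cube.
  y = -3: RHS = -699 is not a perfect cube.
Continuing the search up to |y| = 30 finds no solutions either.
No (x, y) in the scanned range satisfies the equation.

No integer solutions with |y| ≤ 30.


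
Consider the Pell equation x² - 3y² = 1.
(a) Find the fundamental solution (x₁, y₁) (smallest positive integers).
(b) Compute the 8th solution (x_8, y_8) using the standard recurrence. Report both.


Step 1: Find the fundamental solution (x₁, y₁) of x² - 3y² = 1.
  Expand √3 as a continued fraction. a₀ = ⌊√3⌋ = 1; iterate m_{k+1} = d_k·a_k − m_k, d_{k+1} = (3 − m_{k+1}²)/d_k, a_{k+1} = ⌊(a₀ + m_{k+1})/d_{k+1}⌋ (starting m₀ = 0, d₀ = 1), with convergents p_k = a_k·p_{k-1} + p_{k-2}, q_k = a_k·q_{k-1} + q_{k-2} (p₋₁ = 1, q₋₁ = 0):
  k = 0: a₀ = 1; p₀/q₀ = 1/1; p₀² − 3·q₀² = 1 − 3 = -2.
  k = 1: m = 1, d = 2, a = ⌊(1 + 1)/2⌋ = 1; p/q = (1·1 + 1)/(1·1 + 0) = 2/1; p² − 3·q² = 4 − 3 = 1.
  The first convergent with p² − 3·q² = 1 gives the fundamental solution (x₁, y₁) = (2, 1).
Step 2: Apply the recurrence (x_{n+1}, y_{n+1}) = (x₁x_n + 3y₁y_n, x₁y_n + y₁x_n) repeatedly.
  From (x_1, y_1) = (2, 1): x_2 = 2·2 + 3·1·1 = 7; y_2 = 2·1 + 1·2 = 4.
  From (x_2, y_2) = (7, 4): x_3 = 2·7 + 3·1·4 = 26; y_3 = 2·4 + 1·7 = 15.
  From (x_3, y_3) = (26, 15): x_4 = 2·26 + 3·1·15 = 97; y_4 = 2·15 + 1·26 = 56.
  From (x_4, y_4) = (97, 56): x_5 = 2·97 + 3·1·56 = 362; y_5 = 2·56 + 1·97 = 209.
  From (x_5, y_5) = (362, 209): x_6 = 2·362 + 3·1·209 = 1351; y_6 = 2·209 + 1·362 = 780.
  From (x_6, y_6) = (1351, 780): x_7 = 2·1351 + 3·1·780 = 5042; y_7 = 2·780 + 1·1351 = 2911.
  From (x_7, y_7) = (5042, 2911): x_8 = 2·5042 + 3·1·2911 = 18817; y_8 = 2·2911 + 1·5042 = 10864.
Step 3: Verify x_8² - 3·y_8² = 354079489 - 354079488 = 1 (should be 1). ✓

(x_1, y_1) = (2, 1); (x_8, y_8) = (18817, 10864).


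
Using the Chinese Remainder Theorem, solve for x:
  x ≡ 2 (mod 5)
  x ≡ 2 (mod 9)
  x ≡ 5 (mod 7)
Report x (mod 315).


Moduli 5, 9, 7 are pairwise coprime; by CRT there is a unique solution modulo M = 5 · 9 · 7 = 315.
Solve pairwise, accumulating the modulus:
  Start with x ≡ 2 (mod 5).
  Combine with x ≡ 2 (mod 9): since gcd(5, 9) = 1, we get a unique residue mod 45.
    Write x = 2 + 5·t and substitute into x ≡ 2 (mod 9): 5·t ≡ 2 − 2 = 0 (mod 9).
    The inverse of 5 mod 9 is 2 (since 5·2 = 10 = 1·9 + 1), so t ≡ 2·0 = 0 ≡ 0 (mod 9).
    Then x = 2 + 5·0 = 2, valid modulo lcm(5, 9) = 45: x ≡ 2 (mod 45).
  Combine with x ≡ 5 (mod 7): since gcd(45, 7) = 1, we get a unique residue mod 315.
    Write x = 2 + 45·t and substitute into x ≡ 5 (mod 7): 45·t ≡ 5 − 2 = 3 (mod 7).
    Reduce coefficients mod 7: 3·t ≡ 3 (mod 7).
    The inverse of 3 mod 7 is 5 (since 3·5 = 15 = 2·7 + 1), so t ≡ 5·3 = 15 ≡ 1 (mod 7).
    Then x = 2 + 45·1 = 47, valid modulo lcm(45, 7) = 315: x ≡ 47 (mod 315).
Verify: 47 mod 5 = 2 ✓, 47 mod 9 = 2 ✓, 47 mod 7 = 5 ✓.

x ≡ 47 (mod 315).


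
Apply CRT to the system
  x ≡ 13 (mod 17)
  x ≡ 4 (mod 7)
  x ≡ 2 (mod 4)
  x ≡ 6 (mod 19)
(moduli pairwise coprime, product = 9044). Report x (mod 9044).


Product of moduli M = 17 · 7 · 4 · 19 = 9044.
Merge one congruence at a time:
  Start: x ≡ 13 (mod 17).
  Combine with x ≡ 4 (mod 7); new modulus lcm = 119.
    Write x = 13 + 17·t and substitute into x ≡ 4 (mod 7): 17·t ≡ 4 − 13 = -9 (mod 7).
    Reduce coefficients mod 7: 3·t ≡ 5 (mod 7).
    The inverse of 3 mod 7 is 5 (since 3·5 = 15 = 2·7 + 1), so t ≡ 5·5 = 25 ≡ 4 (mod 7).
    Then x = 13 + 17·4 = 81, valid modulo lcm(17, 7) = 119: x ≡ 81 (mod 119).
  Combine with x ≡ 2 (mod 4); new modulus lcm = 476.
    Write x = 81 + 119·t and substitute into x ≡ 2 (mod 4): 119·t ≡ 2 − 81 = -79 (mod 4).
    Reduce coefficients mod 4: 3·t ≡ 1 (mod 4).
    The inverse of 3 mod 4 is 3 (since 3·3 = 9 = 2·4 + 1), so t ≡ 3·1 = 3 ≡ 3 (mod 4).
    Then x = 81 + 119·3 = 438, valid modulo lcm(119, 4) = 476: x ≡ 438 (mod 476).
  Combine with x ≡ 6 (mod 19); new modulus lcm = 9044.
    Write x = 438 + 476·t and substitute into x ≡ 6 (mod 19): 476·t ≡ 6 − 438 = -432 (mod 19).
    Reduce coefficients mod 19: 1·t ≡ 5 (mod 19).
    So t ≡ 5 (mod 19).
    Then x = 438 + 476·5 = 2818, valid modulo lcm(476, 19) = 9044: x ≡ 2818 (mod 9044).
Verify against each original: 2818 mod 17 = 13, 2818 mod 7 = 4, 2818 mod 4 = 2, 2818 mod 19 = 6.

x ≡ 2818 (mod 9044).


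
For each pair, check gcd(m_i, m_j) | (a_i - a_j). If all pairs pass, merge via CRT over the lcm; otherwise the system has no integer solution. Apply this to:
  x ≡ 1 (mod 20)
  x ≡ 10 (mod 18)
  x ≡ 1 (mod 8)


Moduli 20, 18, 8 are not pairwise coprime, so CRT works modulo lcm(m_i) when all pairwise compatibility conditions hold.
Pairwise compatibility: gcd(m_i, m_j) must divide a_i - a_j for every pair.
Merge one congruence at a time:
  Start: x ≡ 1 (mod 20).
  Combine with x ≡ 10 (mod 18): gcd(20, 18) = 2, and 10 - 1 = 9 is NOT divisible by 2.
    ⇒ system is inconsistent (no integer solution).

No solution (the system is inconsistent).


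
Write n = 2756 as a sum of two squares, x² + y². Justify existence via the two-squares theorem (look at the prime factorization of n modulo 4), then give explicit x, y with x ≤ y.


Step 1: Factor n = 2756 = 2^2 · 13 · 53.
Step 2: Check the mod-4 condition on each prime factor: 2 = 2 (special); 13 ≡ 1 (mod 4), exponent 1; 53 ≡ 1 (mod 4), exponent 1.
All primes ≡ 3 (mod 4) appear to even exponent (or don't appear), so by the two-squares theorem n IS expressible as a sum of two squares.
Step 3: Build a representation. Group n = k² · m with k = 2 and m = 13 · 53 = 689 (a product of primes ≡ 1 (mod 4)); a representation of m scales to one of n via (k·x)² + (k·y)² = k²(x² + y²). Each prime p ≡ 1 (mod 4) is itself a sum of two squares; find a² by testing p − a² for a perfect square:
  13: 13 − 1² = 12, 13 − 2² = 9 = 3² ⇒ 13 = 2² + 3².
  53: 53 − 1² = 52, 53 − 2² = 49 = 7² ⇒ 53 = 2² + 7².
  Combine using the Brahmagupta–Fibonacci identity (a² + b²)(c² + d²) = (ac − bd)² + (ad + bc)² = (ac + bd)² + (ad − bc)²:
  13 · 53 = 689: from (2² + 3²)(2² + 7²), take (2·2 − 3·7, 2·7 + 3·2) = (4 − 21, 14 + 6) = (-17, 20); dropping signs (only squares matter) gives (17, 20); check 17² + 20² = 289 + 400 = 689 ✓.
  Scale by k = 2: (2·17, 2·20) = (34, 40).
Step 4: Order so x ≤ y and verify: 34² + 40² = 1156 + 1600 = 2756 = n. ✓

n = 2756 = 34² + 40² (one valid representation with x ≤ y).


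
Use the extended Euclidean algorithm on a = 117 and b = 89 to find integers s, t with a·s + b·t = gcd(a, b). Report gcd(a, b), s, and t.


Euclidean algorithm on (117, 89) — divide until remainder is 0:
  117 = 1 · 89 + 28
  89 = 3 · 28 + 5
  28 = 5 · 5 + 3
  5 = 1 · 3 + 2
  3 = 1 · 2 + 1
  2 = 2 · 1 + 0
gcd(117, 89) = 1.
Track Bezout coefficients alongside the remainders: start with r₀ = 117 = a·1 + b·0 (s = 1, t = 0) and r₁ = 89 = a·0 + b·1 (s = 0, t = 1); each new remainder r_{k+1} = r_{k-1} − q_k·r_k inherits s_{k+1} = s_{k-1} − q_k·s_k, t_{k+1} = t_{k-1} − q_k·t_k, so r_k = a·s_k + b·t_k at every step:
  q = 1: r = 28, s = 1 − 1·0 = 1, t = 0 − 1·1 = -1  (check: 117·1 + 89·(-1) = 28)
  q = 3: r = 5, s = 0 − 3·1 = -3, t = 1 − 3·(-1) = 4  (check: 117·(-3) + 89·4 = 5)
  q = 5: r = 3, s = 1 − 5·(-3) = 16, t = -1 − 5·4 = -21  (check: 117·16 + 89·(-21) = 3)
  q = 1: r = 2, s = -3 − 1·16 = -19, t = 4 − 1·(-21) = 25  (check: 117·(-19) + 89·25 = 2)
  q = 1: r = 1, s = 16 − 1·(-19) = 35, t = -21 − 1·25 = -46  (check: 117·35 + 89·(-46) = 1)
The row with r = 1 (the gcd) gives the Bezout coefficients s = 35, t = -46.
Result: 117 · (35) + 89 · (-46) = 1.

gcd(117, 89) = 1; s = 35, t = -46 (check: 117·35 + 89·(-46) = 1).


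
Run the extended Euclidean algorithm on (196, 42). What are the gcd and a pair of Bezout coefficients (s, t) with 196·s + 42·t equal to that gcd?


Euclidean algorithm on (196, 42) — divide until remainder is 0:
  196 = 4 · 42 + 28
  42 = 1 · 28 + 14
  28 = 2 · 14 + 0
gcd(196, 42) = 14.
Track Bezout coefficients alongside the remainders: start with r₀ = 196 = a·1 + b·0 (s = 1, t = 0) and r₁ = 42 = a·0 + b·1 (s = 0, t = 1); each new remainder r_{k+1} = r_{k-1} − q_k·r_k inherits s_{k+1} = s_{k-1} − q_k·s_k, t_{k+1} = t_{k-1} − q_k·t_k, so r_k = a·s_k + b·t_k at every step:
  q = 4: r = 28, s = 1 − 4·0 = 1, t = 0 − 4·1 = -4  (check: 196·1 + 42·(-4) = 28)
  q = 1: r = 14, s = 0 − 1·1 = -1, t = 1 − 1·(-4) = 5  (check: 196·(-1) + 42·5 = 14)
The row with r = 14 (the gcd) gives the Bezout coefficients s = -1, t = 5.
Result: 196 · (-1) + 42 · (5) = 14.

gcd(196, 42) = 14; s = -1, t = 5 (check: 196·(-1) + 42·5 = 14).


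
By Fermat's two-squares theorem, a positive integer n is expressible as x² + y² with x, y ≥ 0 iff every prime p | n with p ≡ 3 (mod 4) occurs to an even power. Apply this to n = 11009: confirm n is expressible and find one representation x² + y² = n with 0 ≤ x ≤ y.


Step 1: Factor n = 11009 = 101 · 109.
Step 2: Check the mod-4 condition on each prime factor: 101 ≡ 1 (mod 4), exponent 1; 109 ≡ 1 (mod 4), exponent 1.
All primes ≡ 3 (mod 4) appear to even exponent (or don't appear), so by the two-squares theorem n IS expressible as a sum of two squares.
Step 3: Build a representation. Here n = 101 · 109 is a product of primes ≡ 1 (mod 4). Each prime p ≡ 1 (mod 4) is itself a sum of two squares; find a² by testing p − a² for a perfect square:
  101: 101 − 1² = 100 = 10² ⇒ 101 = 1² + 10².
  109: 109 − 1² = 108, 109 − 2² = 105, 109 − 3² = 100 = 10² ⇒ 109 = 3² + 10².
  Combine using the Brahmagupta–Fibonacci identity (a² + b²)(c² + d²) = (ac − bd)² + (ad + bc)² = (ac + bd)² + (ad − bc)²:
  101 · 109 = 11009: from (1² + 10²)(3² + 10²), take (1·3 − 10·10, 1·10 + 10·3) = (3 − 100, 10 + 30) = (-97, 40); dropping signs (only squares matter) gives (97, 40); check 97² + 40² = 9409 + 1600 = 11009 ✓.
Step 4: Order so x ≤ y and verify: 40² + 97² = 1600 + 9409 = 11009 = n. ✓

n = 11009 = 40² + 97² (one valid representation with x ≤ y).


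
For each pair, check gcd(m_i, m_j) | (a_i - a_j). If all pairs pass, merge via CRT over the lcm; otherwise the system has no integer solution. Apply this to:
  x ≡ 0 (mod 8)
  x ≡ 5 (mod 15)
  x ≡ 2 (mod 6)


Moduli 8, 15, 6 are not pairwise coprime, so CRT works modulo lcm(m_i) when all pairwise compatibility conditions hold.
Pairwise compatibility: gcd(m_i, m_j) must divide a_i - a_j for every pair.
Merge one congruence at a time:
  Start: x ≡ 0 (mod 8).
  Combine with x ≡ 5 (mod 15): gcd(8, 15) = 1; 5 - 0 = 5, which IS divisible by 1, so compatible.
    Write x = 0 + 8·t and substitute into x ≡ 5 (mod 15): 8·t ≡ 5 − 0 = 5 (mod 15).
    The inverse of 8 mod 15 is 2 (since 8·2 = 16 = 1·15 + 1), so t ≡ 2·5 = 10 ≡ 10 (mod 15).
    Then x = 0 + 8·10 = 80, valid modulo lcm(8, 15) = 120: x ≡ 80 (mod 120).
  Combine with x ≡ 2 (mod 6): gcd(120, 6) = 6; 2 - 80 = -78, which IS divisible by 6, so compatible.
    Write x = 80 + 120·t and substitute into x ≡ 2 (mod 6): 120·t ≡ 2 − 80 = -78 (mod 6).
    Divide the congruence (and modulus) by g = 6: 20·t ≡ -13 (mod 1).
    Modulo 1 every t works; take t = 0.
    Then x = 80 + 120·0 = 80, valid modulo lcm(120, 6) = 120: x ≡ 80 (mod 120).
Verify: 80 mod 8 = 0, 80 mod 15 = 5, 80 mod 6 = 2.

x ≡ 80 (mod 120).


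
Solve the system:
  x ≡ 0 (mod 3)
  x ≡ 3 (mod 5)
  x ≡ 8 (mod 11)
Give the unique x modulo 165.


Moduli 3, 5, 11 are pairwise coprime; by CRT there is a unique solution modulo M = 3 · 5 · 11 = 165.
Solve pairwise, accumulating the modulus:
  Start with x ≡ 0 (mod 3).
  Combine with x ≡ 3 (mod 5): since gcd(3, 5) = 1, we get a unique residue mod 15.
    Write x = 0 + 3·t and substitute into x ≡ 3 (mod 5): 3·t ≡ 3 − 0 = 3 (mod 5).
    The inverse of 3 mod 5 is 2 (since 3·2 = 6 = 1·5 + 1), so t ≡ 2·3 = 6 ≡ 1 (mod 5).
    Then x = 0 + 3·1 = 3, valid modulo lcm(3, 5) = 15: x ≡ 3 (mod 15).
  Combine with x ≡ 8 (mod 11): since gcd(15, 11) = 1, we get a unique residue mod 165.
    Write x = 3 + 15·t and substitute into x ≡ 8 (mod 11): 15·t ≡ 8 − 3 = 5 (mod 11).
    Reduce coefficients mod 11: 4·t ≡ 5 (mod 11).
    The inverse of 4 mod 11 is 3 (since 4·3 = 12 = 1·11 + 1), so t ≡ 3·5 = 15 ≡ 4 (mod 11).
    Then x = 3 + 15·4 = 63, valid modulo lcm(15, 11) = 165: x ≡ 63 (mod 165).
Verify: 63 mod 3 = 0 ✓, 63 mod 5 = 3 ✓, 63 mod 11 = 8 ✓.

x ≡ 63 (mod 165).


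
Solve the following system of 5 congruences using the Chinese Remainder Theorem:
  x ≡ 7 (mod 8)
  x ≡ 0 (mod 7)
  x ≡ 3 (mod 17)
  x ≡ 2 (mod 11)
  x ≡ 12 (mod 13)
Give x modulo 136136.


Product of moduli M = 8 · 7 · 17 · 11 · 13 = 136136.
Merge one congruence at a time:
  Start: x ≡ 7 (mod 8).
  Combine with x ≡ 0 (mod 7); new modulus lcm = 56.
    Write x = 7 + 8·t and substitute into x ≡ 0 (mod 7): 8·t ≡ 0 − 7 = -7 (mod 7).
    Reduce coefficients mod 7: 1·t ≡ 0 (mod 7).
    So t ≡ 0 (mod 7).
    Then x = 7 + 8·0 = 7, valid modulo lcm(8, 7) = 56: x ≡ 7 (mod 56).
  Combine with x ≡ 3 (mod 17); new modulus lcm = 952.
    Write x = 7 + 56·t and substitute into x ≡ 3 (mod 17): 56·t ≡ 3 − 7 = -4 (mod 17).
    Reduce coefficients mod 17: 5·t ≡ 13 (mod 17).
    The inverse of 5 mod 17 is 7 (since 5·7 = 35 = 2·17 + 1), so t ≡ 7·13 = 91 ≡ 6 (mod 17).
    Then x = 7 + 56·6 = 343, valid modulo lcm(56, 17) = 952: x ≡ 343 (mod 952).
  Combine with x ≡ 2 (mod 11); new modulus lcm = 10472.
    Write x = 343 + 952·t and substitute into x ≡ 2 (mod 11): 952·t ≡ 2 − 343 = -341 (mod 11).
    Reduce coefficients mod 11: 6·t ≡ 0 (mod 11).
    The inverse of 6 mod 11 is 2 (since 6·2 = 12 = 1·11 + 1), so t ≡ 2·0 = 0 ≡ 0 (mod 11).
    Then x = 343 + 952·0 = 343, valid modulo lcm(952, 11) = 10472: x ≡ 343 (mod 10472).
  Combine with x ≡ 12 (mod 13); new modulus lcm = 136136.
    Write x = 343 + 10472·t and substitute into x ≡ 12 (mod 13): 10472·t ≡ 12 − 343 = -331 (mod 13).
    Reduce coefficients mod 13: 7·t ≡ 7 (mod 13).
    The inverse of 7 mod 13 is 2 (since 7·2 = 14 = 1·13 + 1), so t ≡ 2·7 = 14 ≡ 1 (mod 13).
    Then x = 343 + 10472·1 = 10815, valid modulo lcm(10472, 13) = 136136: x ≡ 10815 (mod 136136).
Verify against each original: 10815 mod 8 = 7, 10815 mod 7 = 0, 10815 mod 17 = 3, 10815 mod 11 = 2, 10815 mod 13 = 12.

x ≡ 10815 (mod 136136).


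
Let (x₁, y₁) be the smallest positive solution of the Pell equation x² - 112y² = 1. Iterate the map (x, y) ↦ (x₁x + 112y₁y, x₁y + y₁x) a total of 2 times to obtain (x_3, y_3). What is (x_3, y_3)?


Step 1: Find the fundamental solution (x₁, y₁) of x² - 112y² = 1.
  Expand √112 as a continued fraction. a₀ = ⌊√112⌋ = 10; iterate m_{k+1} = d_k·a_k − m_k, d_{k+1} = (112 − m_{k+1}²)/d_k, a_{k+1} = ⌊(a₀ + m_{k+1})/d_{k+1}⌋ (starting m₀ = 0, d₀ = 1), with convergents p_k = a_k·p_{k-1} + p_{k-2}, q_k = a_k·q_{k-1} + q_{k-2} (p₋₁ = 1, q₋₁ = 0):
  k = 0: a₀ = 10; p₀/q₀ = 10/1; p₀² − 112·q₀² = 100 − 112 = -12.
  k = 1: m = 10, d = 12, a = ⌊(10 + 10)/12⌋ = 1; p/q = (1·10 + 1)/(1·1 + 0) = 11/1; p² − 112·q² = 121 − 112 = 9.
  k = 2: m = 2, d = 9, a = ⌊(10 + 2)/9⌋ = 1; p/q = (1·11 + 10)/(1·1 + 1) = 21/2; p² − 112·q² = 441 − 448 = -7.
  k = 3: m = 7, d = 7, a = ⌊(10 + 7)/7⌋ = 2; p/q = (2·21 + 11)/(2·2 + 1) = 53/5; p² − 112·q² = 2809 − 2800 = 9.
  k = 4: m = 7, d = 9, a = ⌊(10 + 7)/9⌋ = 1; p/q = (1·53 + 21)/(1·5 + 2) = 74/7; p² − 112·q² = 5476 − 5488 = -12.
  k = 5: m = 2, d = 12, a = ⌊(10 + 2)/12⌋ = 1; p/q = (1·74 + 53)/(1·7 + 5) = 127/12; p² − 112·q² = 16129 − 16128 = 1.
  The first convergent with p² − 112·q² = 1 gives the fundamental solution (x₁, y₁) = (127, 12).
Step 2: Apply the recurrence (x_{n+1}, y_{n+1}) = (x₁x_n + 112y₁y_n, x₁y_n + y₁x_n) repeatedly.
  From (x_1, y_1) = (127, 12): x_2 = 127·127 + 112·12·12 = 32257; y_2 = 127·12 + 12·127 = 3048.
  From (x_2, y_2) = (32257, 3048): x_3 = 127·32257 + 112·12·3048 = 8193151; y_3 = 127·3048 + 12·32257 = 774180.
Step 3: Verify x_3² - 112·y_3² = 67127723308801 - 67127723308800 = 1 (should be 1). ✓

(x_1, y_1) = (127, 12); (x_3, y_3) = (8193151, 774180).


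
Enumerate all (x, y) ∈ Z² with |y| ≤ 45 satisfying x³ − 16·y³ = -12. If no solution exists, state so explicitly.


The equation is x³ - 16y³ = -12. For fixed y, x³ = 16·y³ − 12, so a solution requires the RHS to be a perfect cube.
Strategy: iterate y from -45 to 45, compute RHS = 16·y³ − 12, and check whether it is a (positive or negative) perfect cube.
Check small values of y:
  y = 0: RHS = -12 is not a perfect cube.
  y = 1: RHS = 4 is not a perfect cube.
  y = -1: RHS = -28 is not a perfect cube.
  y = 2: RHS = 116 is not a perfect cube.
  y = -2: RHS = -140 is not a perfect cube.
  y = 3: RHS = 420 is not a perfect cube.
  y = -3: RHS = -444 is not a perfect cube.
Continuing the search up to |y| = 45 finds no solutions either.
No (x, y) in the scanned range satisfies the equation.

No integer solutions with |y| ≤ 45.


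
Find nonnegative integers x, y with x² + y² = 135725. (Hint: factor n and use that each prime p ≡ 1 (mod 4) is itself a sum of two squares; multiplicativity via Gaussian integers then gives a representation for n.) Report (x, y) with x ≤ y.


Step 1: Factor n = 135725 = 5^2 · 61 · 89.
Step 2: Check the mod-4 condition on each prime factor: 5 ≡ 1 (mod 4), exponent 2; 61 ≡ 1 (mod 4), exponent 1; 89 ≡ 1 (mod 4), exponent 1.
All primes ≡ 3 (mod 4) appear to even exponent (or don't appear), so by the two-squares theorem n IS expressible as a sum of two squares.
Step 3: Build a representation. Group n = k² · m with k = 5 and m = 61 · 89 = 5429 (a product of primes ≡ 1 (mod 4)); a representation of m scales to one of n via (k·x)² + (k·y)² = k²(x² + y²). Each prime p ≡ 1 (mod 4) is itself a sum of two squares; find a² by testing p − a² for a perfect square:
  61: 61 − 1² = 60, 61 − 2² = 57, 61 − 3² = 52, 61 − 4² = 45, 61 − 5² = 36 = 6² ⇒ 61 = 5² + 6².
  89: 89 − 1² = 88, 89 − 2² = 85, 89 − 3² = 80, 89 − 4² = 73, 89 − 5² = 64 = 8² ⇒ 89 = 5² + 8².
  Combine using the Brahmagupta–Fibonacci identity (a² + b²)(c² + d²) = (ac − bd)² + (ad + bc)² = (ac + bd)² + (ad − bc)²:
  61 · 89 = 5429: from (5² + 6²)(5² + 8²), take (5·5 − 6·8, 5·8 + 6·5) = (25 − 48, 40 + 30) = (-23, 70); dropping signs (only squares matter) gives (23, 70); check 23² + 70² = 529 + 4900 = 5429 ✓.
  Scale by k = 5: (5·23, 5·70) = (115, 350).
Step 4: Order so x ≤ y and verify: 115² + 350² = 13225 + 122500 = 135725 = n. ✓

n = 135725 = 115² + 350² (one valid representation with x ≤ y).


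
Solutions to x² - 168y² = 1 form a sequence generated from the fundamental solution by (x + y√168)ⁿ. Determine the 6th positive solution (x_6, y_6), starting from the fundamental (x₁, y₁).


Step 1: Find the fundamental solution (x₁, y₁) of x² - 168y² = 1.
  Expand √168 as a continued fraction. a₀ = ⌊√168⌋ = 12; iterate m_{k+1} = d_k·a_k − m_k, d_{k+1} = (168 − m_{k+1}²)/d_k, a_{k+1} = ⌊(a₀ + m_{k+1})/d_{k+1}⌋ (starting m₀ = 0, d₀ = 1), with convergents p_k = a_k·p_{k-1} + p_{k-2}, q_k = a_k·q_{k-1} + q_{k-2} (p₋₁ = 1, q₋₁ = 0):
  k = 0: a₀ = 12; p₀/q₀ = 12/1; p₀² − 168·q₀² = 144 − 168 = -24.
  k = 1: m = 12, d = 24, a = ⌊(12 + 12)/24⌋ = 1; p/q = (1·12 + 1)/(1·1 + 0) = 13/1; p² − 168·q² = 169 − 168 = 1.
  The first convergent with p² − 168·q² = 1 gives the fundamental solution (x₁, y₁) = (13, 1).
Step 2: Apply the recurrence (x_{n+1}, y_{n+1}) = (x₁x_n + 168y₁y_n, x₁y_n + y₁x_n) repeatedly.
  From (x_1, y_1) = (13, 1): x_2 = 13·13 + 168·1·1 = 337; y_2 = 13·1 + 1·13 = 26.
  From (x_2, y_2) = (337, 26): x_3 = 13·337 + 168·1·26 = 8749; y_3 = 13·26 + 1·337 = 675.
  From (x_3, y_3) = (8749, 675): x_4 = 13·8749 + 168·1·675 = 227137; y_4 = 13·675 + 1·8749 = 17524.
  From (x_4, y_4) = (227137, 17524): x_5 = 13·227137 + 168·1·17524 = 5896813; y_5 = 13·17524 + 1·227137 = 454949.
  From (x_5, y_5) = (5896813, 454949): x_6 = 13·5896813 + 168·1·454949 = 153090001; y_6 = 13·454949 + 1·5896813 = 11811150.
Step 3: Verify x_6² - 168·y_6² = 23436548406180001 - 23436548406180000 = 1 (should be 1). ✓

(x_1, y_1) = (13, 1); (x_6, y_6) = (153090001, 11811150).


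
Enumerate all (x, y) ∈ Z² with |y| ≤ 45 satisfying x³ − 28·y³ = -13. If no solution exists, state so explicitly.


The equation is x³ - 28y³ = -13. For fixed y, x³ = 28·y³ − 13, so a solution requires the RHS to be a perfect cube.
Strategy: iterate y from -45 to 45, compute RHS = 28·y³ − 13, and check whether it is a (positive or negative) perfect cube.
Check small values of y:
  y = 0: RHS = -13 is not a perfect cube.
  y = 1: RHS = 15 is not a perfect cube.
  y = -1: RHS = -41 is not a perfect cube.
  y = 2: RHS = 211 is not a perfect cube.
  y = -2: RHS = -237 is not a perfect cube.
  y = 3: RHS = 743 is not a perfect cube.
  y = -3: RHS = -769 is not a perfect cube.
Continuing the search up to |y| = 45 finds no solutions either.
No (x, y) in the scanned range satisfies the equation.

No integer solutions with |y| ≤ 45.


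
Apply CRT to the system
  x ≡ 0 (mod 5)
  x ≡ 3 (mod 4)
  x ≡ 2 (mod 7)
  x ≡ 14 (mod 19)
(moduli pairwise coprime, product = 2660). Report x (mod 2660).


Product of moduli M = 5 · 4 · 7 · 19 = 2660.
Merge one congruence at a time:
  Start: x ≡ 0 (mod 5).
  Combine with x ≡ 3 (mod 4); new modulus lcm = 20.
    Write x = 0 + 5·t and substitute into x ≡ 3 (mod 4): 5·t ≡ 3 − 0 = 3 (mod 4).
    Reduce coefficients mod 4: 1·t ≡ 3 (mod 4).
    So t ≡ 3 (mod 4).
    Then x = 0 + 5·3 = 15, valid modulo lcm(5, 4) = 20: x ≡ 15 (mod 20).
  Combine with x ≡ 2 (mod 7); new modulus lcm = 140.
    Write x = 15 + 20·t and substitute into x ≡ 2 (mod 7): 20·t ≡ 2 − 15 = -13 (mod 7).
    Reduce coefficients mod 7: 6·t ≡ 1 (mod 7).
    The inverse of 6 mod 7 is 6 (since 6·6 = 36 = 5·7 + 1), so t ≡ 6·1 = 6 ≡ 6 (mod 7).
    Then x = 15 + 20·6 = 135, valid modulo lcm(20, 7) = 140: x ≡ 135 (mod 140).
  Combine with x ≡ 14 (mod 19); new modulus lcm = 2660.
    Write x = 135 + 140·t and substitute into x ≡ 14 (mod 19): 140·t ≡ 14 − 135 = -121 (mod 19).
    Reduce coefficients mod 19: 7·t ≡ 12 (mod 19).
    The inverse of 7 mod 19 is 11 (since 7·11 = 77 = 4·19 + 1), so t ≡ 11·12 = 132 ≡ 18 (mod 19).
    Then x = 135 + 140·18 = 2655, valid modulo lcm(140, 19) = 2660: x ≡ 2655 (mod 2660).
Verify against each original: 2655 mod 5 = 0, 2655 mod 4 = 3, 2655 mod 7 = 2, 2655 mod 19 = 14.

x ≡ 2655 (mod 2660).


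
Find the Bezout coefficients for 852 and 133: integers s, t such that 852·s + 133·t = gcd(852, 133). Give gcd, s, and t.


Euclidean algorithm on (852, 133) — divide until remainder is 0:
  852 = 6 · 133 + 54
  133 = 2 · 54 + 25
  54 = 2 · 25 + 4
  25 = 6 · 4 + 1
  4 = 4 · 1 + 0
gcd(852, 133) = 1.
Track Bezout coefficients alongside the remainders: start with r₀ = 852 = a·1 + b·0 (s = 1, t = 0) and r₁ = 133 = a·0 + b·1 (s = 0, t = 1); each new remainder r_{k+1} = r_{k-1} − q_k·r_k inherits s_{k+1} = s_{k-1} − q_k·s_k, t_{k+1} = t_{k-1} − q_k·t_k, so r_k = a·s_k + b·t_k at every step:
  q = 6: r = 54, s = 1 − 6·0 = 1, t = 0 − 6·1 = -6  (check: 852·1 + 133·(-6) = 54)
  q = 2: r = 25, s = 0 − 2·1 = -2, t = 1 − 2·(-6) = 13  (check: 852·(-2) + 133·13 = 25)
  q = 2: r = 4, s = 1 − 2·(-2) = 5, t = -6 − 2·13 = -32  (check: 852·5 + 133·(-32) = 4)
  q = 6: r = 1, s = -2 − 6·5 = -32, t = 13 − 6·(-32) = 205  (check: 852·(-32) + 133·205 = 1)
The row with r = 1 (the gcd) gives the Bezout coefficients s = -32, t = 205.
Result: 852 · (-32) + 133 · (205) = 1.

gcd(852, 133) = 1; s = -32, t = 205 (check: 852·(-32) + 133·205 = 1).


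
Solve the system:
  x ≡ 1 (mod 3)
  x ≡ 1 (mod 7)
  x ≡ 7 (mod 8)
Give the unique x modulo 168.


Moduli 3, 7, 8 are pairwise coprime; by CRT there is a unique solution modulo M = 3 · 7 · 8 = 168.
Solve pairwise, accumulating the modulus:
  Start with x ≡ 1 (mod 3).
  Combine with x ≡ 1 (mod 7): since gcd(3, 7) = 1, we get a unique residue mod 21.
    Write x = 1 + 3·t and substitute into x ≡ 1 (mod 7): 3·t ≡ 1 − 1 = 0 (mod 7).
    The inverse of 3 mod 7 is 5 (since 3·5 = 15 = 2·7 + 1), so t ≡ 5·0 = 0 ≡ 0 (mod 7).
    Then x = 1 + 3·0 = 1, valid modulo lcm(3, 7) = 21: x ≡ 1 (mod 21).
  Combine with x ≡ 7 (mod 8): since gcd(21, 8) = 1, we get a unique residue mod 168.
    Write x = 1 + 21·t and substitute into x ≡ 7 (mod 8): 21·t ≡ 7 − 1 = 6 (mod 8).
    Reduce coefficients mod 8: 5·t ≡ 6 (mod 8).
    The inverse of 5 mod 8 is 5 (since 5·5 = 25 = 3·8 + 1), so t ≡ 5·6 = 30 ≡ 6 (mod 8).
    Then x = 1 + 21·6 = 127, valid modulo lcm(21, 8) = 168: x ≡ 127 (mod 168).
Verify: 127 mod 3 = 1 ✓, 127 mod 7 = 1 ✓, 127 mod 8 = 7 ✓.

x ≡ 127 (mod 168).
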